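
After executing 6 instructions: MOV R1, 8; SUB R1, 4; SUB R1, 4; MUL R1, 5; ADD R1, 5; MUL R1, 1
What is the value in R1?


Register state trace:
  MOV R1, 8  → R1 = 8
  SUB R1, 4  → R1 = 8 - 4 = 4
  SUB R1, 4  → R1 = 4 - 4 = 0
  MUL R1, 5  → R1 = 0 * 5 = 0
  ADD R1, 5  → R1 = 0 + 5 = 5
  MUL R1, 1  → R1 = 5 * 1 = 5
Final: R1 = 5

5


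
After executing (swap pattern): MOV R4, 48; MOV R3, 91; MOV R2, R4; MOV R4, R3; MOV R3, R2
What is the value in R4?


Register state trace (swap pattern):
  MOV R4, 48  → R4 = 48
  MOV R3, 91  → R3 = 91
  MOV R2, R4  → R2 = 48  (save R4)
  MOV R4, R3  → R4 = 91  (R4 gets R3's value)
  MOV R3, R2  → R3 = 48  (R3 gets saved value)
Final: R4 = 91

91


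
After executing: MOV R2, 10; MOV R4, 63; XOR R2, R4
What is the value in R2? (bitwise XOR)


Register state trace:
  MOV R2, 10  → R2 = 10 (0b00001010)
  MOV R4, 63  → R4 = 63 (0b00111111)
  XOR R2, R4  → R2 = 10 XOR 63 = 53 (0b00110101)
Final: R2 = 53

53


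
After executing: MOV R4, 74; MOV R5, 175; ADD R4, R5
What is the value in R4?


Register state trace:
  MOV R4, 74  → R4 = 74
  MOV R5, 175  → R5 = 175
  ADD R4, R5  → R4 = 74 + 175 = 249
Final: R4 = 249

249


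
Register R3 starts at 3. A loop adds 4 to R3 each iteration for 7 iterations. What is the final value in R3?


Starting value: R3 = 3
  Iter 1: R3 = 3 + 4 = 7
  Iter 2: R3 = 7 + 4 = 11
  Iter 3: R3 = 11 + 4 = 15
  Iter 4: R3 = 15 + 4 = 19
  Iter 5: R3 = 19 + 4 = 23
  Iter 6: R3 = 23 + 4 = 27
  Iter 7: R3 = 27 + 4 = 31
Final: R3 = 31

31


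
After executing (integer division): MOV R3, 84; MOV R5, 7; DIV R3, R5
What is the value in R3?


Register state trace:
  MOV R3, 84  → R3 = 84
  MOV R5, 7  → R5 = 7
  DIV R3, R5  → R3 = 84 // 7 = 12
Final: R3 = 12

12


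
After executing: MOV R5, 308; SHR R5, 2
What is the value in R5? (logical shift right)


Register state trace:
  MOV R5, 308  → R5 = 308
  SHR R5, 2  → R5 = 308 >> 2 = 308 // 2^2 = 77
Final: R5 = 77

77


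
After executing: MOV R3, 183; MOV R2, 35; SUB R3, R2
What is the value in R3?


Register state trace:
  MOV R3, 183  → R3 = 183
  MOV R2, 35  → R2 = 35
  SUB R3, R2  → R3 = 183 - 35 = 148
Final: R3 = 148

148


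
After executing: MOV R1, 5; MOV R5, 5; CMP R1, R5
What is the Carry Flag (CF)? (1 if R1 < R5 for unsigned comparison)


Register state trace:
  MOV R1, 5  → R1 = 5
  MOV R5, 5  → R5 = 5
  CMP R1, R5  → unsigned 5 - 5: no borrow
  5 >= 5, so CF = 0
CF = 0

0


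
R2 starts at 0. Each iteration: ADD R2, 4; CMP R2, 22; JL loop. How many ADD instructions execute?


Loop trace (R2 starts at 0, target 22, step 4):
  ADD #1: R2 = 0 + 4 = 4  → 4 < 22, loop
  ADD #2: R2 = 4 + 4 = 8  → 8 < 22, loop
  ADD #3: R2 = 8 + 4 = 12  → 12 < 22, loop
  ADD #4: R2 = 12 + 4 = 16  → 16 < 22, loop
  ADD #5: R2 = 16 + 4 = 20  → 20 < 22, loop
  ADD #6: R2 = 20 + 4 = 24  → 24 >= 22, exit
Total ADD instructions: 6

6


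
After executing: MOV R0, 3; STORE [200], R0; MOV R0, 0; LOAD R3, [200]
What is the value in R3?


Register and memory trace:
  MOV R0, 3  → R0 = 3
  STORE [200], R0  → mem[200] = 3
  MOV R0, 0  → R0 = 0
  LOAD R3, [200]  → R3 = mem[200] = 3
Final: R3 = 3

3


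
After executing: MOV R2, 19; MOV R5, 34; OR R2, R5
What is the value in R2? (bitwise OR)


Register state trace:
  MOV R2, 19  → R2 = 19 (0b00010011)
  MOV R5, 34  → R5 = 34 (0b00100010)
  OR R2, R5   → R2 = 19 OR 34 = 51 (0b00110011)
Final: R2 = 51

51


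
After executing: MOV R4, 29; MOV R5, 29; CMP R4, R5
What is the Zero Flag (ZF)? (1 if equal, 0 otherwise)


Register state trace:
  MOV R4, 29  → R4 = 29
  MOV R5, 29  → R5 = 29
  CMP R4, R5  → computes 29 - 29 = 0
  Result is zero, so values are equal
ZF = 1

1


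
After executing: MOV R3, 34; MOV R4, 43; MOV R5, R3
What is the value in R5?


Register state trace:
  MOV R3, 34  → R3 = 34
  MOV R4, 43  → R4 = 43
  MOV R5, R3  → R5 = 34
Final: R5 = 34

34


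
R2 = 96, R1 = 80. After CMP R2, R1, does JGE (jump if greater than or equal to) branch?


Trace:
  R2 = 96, R1 = 80
  CMP R2, R1  → compares 96 vs 80
  JGE checks: is 96 greater than or equal to 80?
  96 > 80, so condition is true
Branch taken: Yes

Yes


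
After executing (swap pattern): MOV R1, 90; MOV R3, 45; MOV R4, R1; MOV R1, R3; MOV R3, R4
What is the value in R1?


Register state trace (swap pattern):
  MOV R1, 90  → R1 = 90
  MOV R3, 45  → R3 = 45
  MOV R4, R1  → R4 = 90  (save R1)
  MOV R1, R3  → R1 = 45  (R1 gets R3's value)
  MOV R3, R4  → R3 = 90  (R3 gets saved value)
Final: R1 = 45

45


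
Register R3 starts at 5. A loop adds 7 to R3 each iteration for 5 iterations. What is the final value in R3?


Starting value: R3 = 5
  Iter 1: R3 = 5 + 7 = 12
  Iter 2: R3 = 12 + 7 = 19
  Iter 3: R3 = 19 + 7 = 26
  Iter 4: R3 = 26 + 7 = 33
  Iter 5: R3 = 33 + 7 = 40
Final: R3 = 40

40


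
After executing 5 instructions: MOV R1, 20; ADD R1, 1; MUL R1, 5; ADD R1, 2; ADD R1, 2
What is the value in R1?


Register state trace:
  MOV R1, 20  → R1 = 20
  ADD R1, 1  → R1 = 20 + 1 = 21
  MUL R1, 5  → R1 = 21 * 5 = 105
  ADD R1, 2  → R1 = 105 + 2 = 107
  ADD R1, 2  → R1 = 107 + 2 = 109
Final: R1 = 109

109


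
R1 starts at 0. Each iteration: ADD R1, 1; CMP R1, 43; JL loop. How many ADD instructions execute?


Loop trace (R1 starts at 0, target 43, step 1):
  ADD #1: R1 = 0 + 1 = 1  → 1 < 43, loop
  ADD #2: R1 = 1 + 1 = 2  → 2 < 43, loop
  ADD #3: R1 = 2 + 1 = 3  → 3 < 43, loop
  ADD #4: R1 = 3 + 1 = 4  → 4 < 43, loop
  ADD #5: R1 = 4 + 1 = 5  → 5 < 43, loop
  ADD #6: R1 = 5 + 1 = 6  → 6 < 43, loop
  ADD #7: R1 = 6 + 1 = 7  → 7 < 43, loop
  ADD #8: R1 = 7 + 1 = 8  → 8 < 43, loop
  ADD #9: R1 = 8 + 1 = 9  → 9 < 43, loop
  ADD #10: R1 = 9 + 1 = 10  → 10 < 43, loop
  ADD #11: R1 = 10 + 1 = 11  → 11 < 43, loop
  ADD #12: R1 = 11 + 1 = 12  → 12 < 43, loop
  ADD #13: R1 = 12 + 1 = 13  → 13 < 43, loop
  ADD #14: R1 = 13 + 1 = 14  → 14 < 43, loop
  ADD #15: R1 = 14 + 1 = 15  → 15 < 43, loop
  ADD #16: R1 = 15 + 1 = 16  → 16 < 43, loop
  ADD #17: R1 = 16 + 1 = 17  → 17 < 43, loop
  ADD #18: R1 = 17 + 1 = 18  → 18 < 43, loop
  ADD #19: R1 = 18 + 1 = 19  → 19 < 43, loop
  ADD #20: R1 = 19 + 1 = 20  → 20 < 43, loop
  ADD #21: R1 = 20 + 1 = 21  → 21 < 43, loop
  ADD #22: R1 = 21 + 1 = 22  → 22 < 43, loop
  ADD #23: R1 = 22 + 1 = 23  → 23 < 43, loop
  ADD #24: R1 = 23 + 1 = 24  → 24 < 43, loop
  ADD #25: R1 = 24 + 1 = 25  → 25 < 43, loop
  ADD #26: R1 = 25 + 1 = 26  → 26 < 43, loop
  ADD #27: R1 = 26 + 1 = 27  → 27 < 43, loop
  ADD #28: R1 = 27 + 1 = 28  → 28 < 43, loop
  ADD #29: R1 = 28 + 1 = 29  → 29 < 43, loop
  ADD #30: R1 = 29 + 1 = 30  → 30 < 43, loop
  ADD #31: R1 = 30 + 1 = 31  → 31 < 43, loop
  ADD #32: R1 = 31 + 1 = 32  → 32 < 43, loop
  ADD #33: R1 = 32 + 1 = 33  → 33 < 43, loop
  ADD #34: R1 = 33 + 1 = 34  → 34 < 43, loop
  ADD #35: R1 = 34 + 1 = 35  → 35 < 43, loop
  ADD #36: R1 = 35 + 1 = 36  → 36 < 43, loop
  ADD #37: R1 = 36 + 1 = 37  → 37 < 43, loop
  ADD #38: R1 = 37 + 1 = 38  → 38 < 43, loop
  ADD #39: R1 = 38 + 1 = 39  → 39 < 43, loop
  ADD #40: R1 = 39 + 1 = 40  → 40 < 43, loop
  ADD #41: R1 = 40 + 1 = 41  → 41 < 43, loop
  ADD #42: R1 = 41 + 1 = 42  → 42 < 43, loop
  ADD #43: R1 = 42 + 1 = 43  → 43 >= 43, exit
Total ADD instructions: 43

43


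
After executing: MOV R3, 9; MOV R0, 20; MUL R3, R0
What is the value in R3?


Register state trace:
  MOV R3, 9  → R3 = 9
  MOV R0, 20  → R0 = 20
  MUL R3, R0  → R3 = 9 * 20 = 180
Final: R3 = 180

180


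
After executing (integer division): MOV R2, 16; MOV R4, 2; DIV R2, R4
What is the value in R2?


Register state trace:
  MOV R2, 16  → R2 = 16
  MOV R4, 2  → R4 = 2
  DIV R2, R4  → R2 = 16 // 2 = 8
Final: R2 = 8

8


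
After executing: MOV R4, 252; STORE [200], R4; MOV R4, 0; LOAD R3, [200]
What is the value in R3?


Register and memory trace:
  MOV R4, 252  → R4 = 252
  STORE [200], R4  → mem[200] = 252
  MOV R4, 0  → R4 = 0
  LOAD R3, [200]  → R3 = mem[200] = 252
Final: R3 = 252

252


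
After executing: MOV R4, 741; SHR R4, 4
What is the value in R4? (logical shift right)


Register state trace:
  MOV R4, 741  → R4 = 741
  SHR R4, 4  → R4 = 741 >> 4 = 741 // 2^4 = 46
Final: R4 = 46

46


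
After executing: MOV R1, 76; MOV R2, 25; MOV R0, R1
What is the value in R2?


Register state trace:
  MOV R1, 76  → R1 = 76
  MOV R2, 25  → R2 = 25
  MOV R0, R1  → R0 = 76
Final: R2 = 25

25


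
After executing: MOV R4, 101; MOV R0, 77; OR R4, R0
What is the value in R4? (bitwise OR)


Register state trace:
  MOV R4, 101  → R4 = 101 (0b01100101)
  MOV R0, 77  → R0 = 77 (0b01001101)
  OR R4, R0   → R4 = 101 OR 77 = 109 (0b01101101)
Final: R4 = 109

109


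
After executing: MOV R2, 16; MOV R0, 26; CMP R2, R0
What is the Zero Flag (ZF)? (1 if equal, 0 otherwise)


Register state trace:
  MOV R2, 16  → R2 = 16
  MOV R0, 26  → R0 = 26
  CMP R2, R0  → computes 16 - 26 = -10
  Result is nonzero, so values are not equal
ZF = 0

0


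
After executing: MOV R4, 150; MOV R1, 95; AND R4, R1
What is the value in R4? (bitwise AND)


Register state trace:
  MOV R4, 150  → R4 = 150 (0b10010110)
  MOV R1, 95  → R1 = 95 (0b01011111)
  AND R4, R1  → R4 = 150 AND 95 = 22 (0b00010110)
Final: R4 = 22

22


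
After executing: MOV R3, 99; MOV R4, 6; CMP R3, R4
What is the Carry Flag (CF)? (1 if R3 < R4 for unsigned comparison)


Register state trace:
  MOV R3, 99  → R3 = 99
  MOV R4, 6  → R4 = 6
  CMP R3, R4  → unsigned 99 - 6: no borrow
  99 >= 6, so CF = 0
CF = 0

0


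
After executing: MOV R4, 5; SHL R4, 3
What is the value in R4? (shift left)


Register state trace:
  MOV R4, 5  → R4 = 5
  SHL R4, 3  → R4 = 5 << 3 = 5 * 2^3 = 40
Final: R4 = 40

40


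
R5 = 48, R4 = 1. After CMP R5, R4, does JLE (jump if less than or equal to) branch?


Trace:
  R5 = 48, R4 = 1
  CMP R5, R4  → compares 48 vs 1
  JLE checks: is 48 less than or equal to 1?
  48 > 1, so condition is false
Branch taken: No

No


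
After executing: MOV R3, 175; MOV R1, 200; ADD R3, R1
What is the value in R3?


Register state trace:
  MOV R3, 175  → R3 = 175
  MOV R1, 200  → R1 = 200
  ADD R3, R1  → R3 = 175 + 200 = 375
Final: R3 = 375

375


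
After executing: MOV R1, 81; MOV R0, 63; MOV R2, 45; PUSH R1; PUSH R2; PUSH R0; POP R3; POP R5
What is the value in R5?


Stack trace (top is rightmost):
  MOV R1, 81  → R1 = 81
  MOV R0, 63  → R0 = 63
  MOV R2, 45  → R2 = 45
  PUSH R1  → stack: [81]
  PUSH R2  → stack: [81, 45]
  PUSH R0  → stack: [81, 45, 63]
  POP R3  → R3 = 63, stack: [81, 45]
  POP R5  → R5 = 45, stack: [81]
Final: R5 = 45

45


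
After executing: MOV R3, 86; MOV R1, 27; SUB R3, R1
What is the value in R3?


Register state trace:
  MOV R3, 86  → R3 = 86
  MOV R1, 27  → R1 = 27
  SUB R3, R1  → R3 = 86 - 27 = 59
Final: R3 = 59

59


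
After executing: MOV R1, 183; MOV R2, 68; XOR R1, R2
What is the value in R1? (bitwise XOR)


Register state trace:
  MOV R1, 183  → R1 = 183 (0b10110111)
  MOV R2, 68  → R2 = 68 (0b01000100)
  XOR R1, R2  → R1 = 183 XOR 68 = 243 (0b11110011)
Final: R1 = 243

243


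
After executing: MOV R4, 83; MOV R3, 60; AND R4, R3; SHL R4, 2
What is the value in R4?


Register state trace:
  MOV R4, 83  → R4 = 83 (0b01010011)
  MOV R3, 60  → R3 = 60 (0b00111100)
  AND R4, R3  → R4 = 83 AND 60 = 16 (0b00010000)
  SHL R4, 2  → R4 = 16 << 2 = 64
Final: R4 = 64

64


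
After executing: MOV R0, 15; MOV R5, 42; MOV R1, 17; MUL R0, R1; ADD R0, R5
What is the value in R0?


Register state trace:
  MOV R0, 15  → R0 = 15
  MOV R5, 42  → R5 = 42
  MOV R1, 17  → R1 = 17
  MUL R0, R1  → R0 = 15 * 17 = 255
  ADD R0, R5  → R0 = 255 + 42 = 297
Final: R0 = 297

297


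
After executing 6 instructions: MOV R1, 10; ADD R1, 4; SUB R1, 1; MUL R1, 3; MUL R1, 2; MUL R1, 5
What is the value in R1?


Register state trace:
  MOV R1, 10  → R1 = 10
  ADD R1, 4  → R1 = 10 + 4 = 14
  SUB R1, 1  → R1 = 14 - 1 = 13
  MUL R1, 3  → R1 = 13 * 3 = 39
  MUL R1, 2  → R1 = 39 * 2 = 78
  MUL R1, 5  → R1 = 78 * 5 = 390
Final: R1 = 390

390


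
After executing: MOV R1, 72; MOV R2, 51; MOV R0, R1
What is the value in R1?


Register state trace:
  MOV R1, 72  → R1 = 72
  MOV R2, 51  → R2 = 51
  MOV R0, R1  → R0 = 72
Final: R1 = 72

72


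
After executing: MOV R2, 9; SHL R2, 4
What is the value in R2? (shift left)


Register state trace:
  MOV R2, 9  → R2 = 9
  SHL R2, 4  → R2 = 9 << 4 = 9 * 2^4 = 144
Final: R2 = 144

144


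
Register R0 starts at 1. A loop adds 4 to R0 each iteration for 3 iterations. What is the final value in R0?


Starting value: R0 = 1
  Iter 1: R0 = 1 + 4 = 5
  Iter 2: R0 = 5 + 4 = 9
  Iter 3: R0 = 9 + 4 = 13
Final: R0 = 13

13


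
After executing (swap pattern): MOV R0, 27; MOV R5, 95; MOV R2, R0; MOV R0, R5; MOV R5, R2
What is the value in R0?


Register state trace (swap pattern):
  MOV R0, 27  → R0 = 27
  MOV R5, 95  → R5 = 95
  MOV R2, R0  → R2 = 27  (save R0)
  MOV R0, R5  → R0 = 95  (R0 gets R5's value)
  MOV R5, R2  → R5 = 27  (R5 gets saved value)
Final: R0 = 95

95


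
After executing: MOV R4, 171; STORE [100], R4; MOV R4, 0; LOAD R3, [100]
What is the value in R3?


Register and memory trace:
  MOV R4, 171  → R4 = 171
  STORE [100], R4  → mem[100] = 171
  MOV R4, 0  → R4 = 0
  LOAD R3, [100]  → R3 = mem[100] = 171
Final: R3 = 171

171


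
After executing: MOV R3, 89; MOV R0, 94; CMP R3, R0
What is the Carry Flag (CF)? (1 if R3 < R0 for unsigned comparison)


Register state trace:
  MOV R3, 89  → R3 = 89
  MOV R0, 94  → R0 = 94
  CMP R3, R0  → unsigned 89 - 94: borrow occurs
  89 < 94, so CF = 1
CF = 1

1


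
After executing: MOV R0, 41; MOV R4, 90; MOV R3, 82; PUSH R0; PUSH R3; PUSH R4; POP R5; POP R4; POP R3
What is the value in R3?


Stack trace (top is rightmost):
  MOV R0, 41  → R0 = 41
  MOV R4, 90  → R4 = 90
  MOV R3, 82  → R3 = 82
  PUSH R0  → stack: [41]
  PUSH R3  → stack: [41, 82]
  PUSH R4  → stack: [41, 82, 90]
  POP R5  → R5 = 90, stack: [41, 82]
  POP R4  → R4 = 82, stack: [41]
  POP R3  → R3 = 41, stack: []
Final: R3 = 41

41


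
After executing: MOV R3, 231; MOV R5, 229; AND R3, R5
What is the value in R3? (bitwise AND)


Register state trace:
  MOV R3, 231  → R3 = 231 (0b11100111)
  MOV R5, 229  → R5 = 229 (0b11100101)
  AND R3, R5  → R3 = 231 AND 229 = 229 (0b11100101)
Final: R3 = 229

229


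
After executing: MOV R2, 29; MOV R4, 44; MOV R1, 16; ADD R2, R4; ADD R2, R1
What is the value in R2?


Register state trace:
  MOV R2, 29  → R2 = 29
  MOV R4, 44  → R4 = 44
  MOV R1, 16  → R1 = 16
  ADD R2, R4  → R2 = 29 + 44 = 73
  ADD R2, R1  → R2 = 73 + 16 = 89
Final: R2 = 89

89


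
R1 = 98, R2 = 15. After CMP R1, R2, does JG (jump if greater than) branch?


Trace:
  R1 = 98, R2 = 15
  CMP R1, R2  → compares 98 vs 15
  JG checks: is 98 greater than 15?
  98 > 15, so condition is true
Branch taken: Yes

Yes


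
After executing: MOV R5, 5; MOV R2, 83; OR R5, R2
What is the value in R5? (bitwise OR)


Register state trace:
  MOV R5, 5  → R5 = 5 (0b00000101)
  MOV R2, 83  → R2 = 83 (0b01010011)
  OR R5, R2   → R5 = 5 OR 83 = 87 (0b01010111)
Final: R5 = 87

87


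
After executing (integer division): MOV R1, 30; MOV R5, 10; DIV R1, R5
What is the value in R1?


Register state trace:
  MOV R1, 30  → R1 = 30
  MOV R5, 10  → R5 = 10
  DIV R1, R5  → R1 = 30 // 10 = 3
Final: R1 = 3

3


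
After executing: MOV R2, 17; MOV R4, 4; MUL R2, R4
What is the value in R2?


Register state trace:
  MOV R2, 17  → R2 = 17
  MOV R4, 4  → R4 = 4
  MUL R2, R4  → R2 = 17 * 4 = 68
Final: R2 = 68

68


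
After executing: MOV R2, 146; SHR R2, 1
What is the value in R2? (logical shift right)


Register state trace:
  MOV R2, 146  → R2 = 146
  SHR R2, 1  → R2 = 146 >> 1 = 146 // 2^1 = 73
Final: R2 = 73

73


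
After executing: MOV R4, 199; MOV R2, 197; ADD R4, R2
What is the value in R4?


Register state trace:
  MOV R4, 199  → R4 = 199
  MOV R2, 197  → R2 = 197
  ADD R4, R2  → R4 = 199 + 197 = 396
Final: R4 = 396

396


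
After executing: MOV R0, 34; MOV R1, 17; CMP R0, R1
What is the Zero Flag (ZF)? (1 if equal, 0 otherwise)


Register state trace:
  MOV R0, 34  → R0 = 34
  MOV R1, 17  → R1 = 17
  CMP R0, R1  → computes 34 - 17 = 17
  Result is nonzero, so values are not equal
ZF = 0

0


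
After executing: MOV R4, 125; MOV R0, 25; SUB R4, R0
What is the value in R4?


Register state trace:
  MOV R4, 125  → R4 = 125
  MOV R0, 25  → R0 = 25
  SUB R4, R0  → R4 = 125 - 25 = 100
Final: R4 = 100

100


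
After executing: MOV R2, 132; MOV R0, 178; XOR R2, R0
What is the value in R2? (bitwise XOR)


Register state trace:
  MOV R2, 132  → R2 = 132 (0b10000100)
  MOV R0, 178  → R0 = 178 (0b10110010)
  XOR R2, R0  → R2 = 132 XOR 178 = 54 (0b00110110)
Final: R2 = 54

54


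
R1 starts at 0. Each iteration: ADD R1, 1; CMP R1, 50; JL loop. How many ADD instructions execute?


Loop trace (R1 starts at 0, target 50, step 1):
  ADD #1: R1 = 0 + 1 = 1  → 1 < 50, loop
  ADD #2: R1 = 1 + 1 = 2  → 2 < 50, loop
  ADD #3: R1 = 2 + 1 = 3  → 3 < 50, loop
  ADD #4: R1 = 3 + 1 = 4  → 4 < 50, loop
  ADD #5: R1 = 4 + 1 = 5  → 5 < 50, loop
  ADD #6: R1 = 5 + 1 = 6  → 6 < 50, loop
  ADD #7: R1 = 6 + 1 = 7  → 7 < 50, loop
  ADD #8: R1 = 7 + 1 = 8  → 8 < 50, loop
  ADD #9: R1 = 8 + 1 = 9  → 9 < 50, loop
  ADD #10: R1 = 9 + 1 = 10  → 10 < 50, loop
  ADD #11: R1 = 10 + 1 = 11  → 11 < 50, loop
  ADD #12: R1 = 11 + 1 = 12  → 12 < 50, loop
  ADD #13: R1 = 12 + 1 = 13  → 13 < 50, loop
  ADD #14: R1 = 13 + 1 = 14  → 14 < 50, loop
  ADD #15: R1 = 14 + 1 = 15  → 15 < 50, loop
  ADD #16: R1 = 15 + 1 = 16  → 16 < 50, loop
  ADD #17: R1 = 16 + 1 = 17  → 17 < 50, loop
  ADD #18: R1 = 17 + 1 = 18  → 18 < 50, loop
  ADD #19: R1 = 18 + 1 = 19  → 19 < 50, loop
  ADD #20: R1 = 19 + 1 = 20  → 20 < 50, loop
  ADD #21: R1 = 20 + 1 = 21  → 21 < 50, loop
  ADD #22: R1 = 21 + 1 = 22  → 22 < 50, loop
  ADD #23: R1 = 22 + 1 = 23  → 23 < 50, loop
  ADD #24: R1 = 23 + 1 = 24  → 24 < 50, loop
  ADD #25: R1 = 24 + 1 = 25  → 25 < 50, loop
  ADD #26: R1 = 25 + 1 = 26  → 26 < 50, loop
  ADD #27: R1 = 26 + 1 = 27  → 27 < 50, loop
  ADD #28: R1 = 27 + 1 = 28  → 28 < 50, loop
  ADD #29: R1 = 28 + 1 = 29  → 29 < 50, loop
  ADD #30: R1 = 29 + 1 = 30  → 30 < 50, loop
  ADD #31: R1 = 30 + 1 = 31  → 31 < 50, loop
  ADD #32: R1 = 31 + 1 = 32  → 32 < 50, loop
  ADD #33: R1 = 32 + 1 = 33  → 33 < 50, loop
  ADD #34: R1 = 33 + 1 = 34  → 34 < 50, loop
  ADD #35: R1 = 34 + 1 = 35  → 35 < 50, loop
  ADD #36: R1 = 35 + 1 = 36  → 36 < 50, loop
  ADD #37: R1 = 36 + 1 = 37  → 37 < 50, loop
  ADD #38: R1 = 37 + 1 = 38  → 38 < 50, loop
  ADD #39: R1 = 38 + 1 = 39  → 39 < 50, loop
  ADD #40: R1 = 39 + 1 = 40  → 40 < 50, loop
  ADD #41: R1 = 40 + 1 = 41  → 41 < 50, loop
  ADD #42: R1 = 41 + 1 = 42  → 42 < 50, loop
  ADD #43: R1 = 42 + 1 = 43  → 43 < 50, loop
  ADD #44: R1 = 43 + 1 = 44  → 44 < 50, loop
  ADD #45: R1 = 44 + 1 = 45  → 45 < 50, loop
  ADD #46: R1 = 45 + 1 = 46  → 46 < 50, loop
  ADD #47: R1 = 46 + 1 = 47  → 47 < 50, loop
  ADD #48: R1 = 47 + 1 = 48  → 48 < 50, loop
  ADD #49: R1 = 48 + 1 = 49  → 49 < 50, loop
  ADD #50: R1 = 49 + 1 = 50  → 50 >= 50, exit
Total ADD instructions: 50

50


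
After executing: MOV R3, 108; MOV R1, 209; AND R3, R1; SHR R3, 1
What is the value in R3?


Register state trace:
  MOV R3, 108  → R3 = 108 (0b01101100)
  MOV R1, 209  → R1 = 209 (0b11010001)
  AND R3, R1  → R3 = 108 AND 209 = 64 (0b01000000)
  SHR R3, 1  → R3 = 64 >> 1 = 32
Final: R3 = 32

32


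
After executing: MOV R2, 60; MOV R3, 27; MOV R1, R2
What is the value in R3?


Register state trace:
  MOV R2, 60  → R2 = 60
  MOV R3, 27  → R3 = 27
  MOV R1, R2  → R1 = 60
Final: R3 = 27

27


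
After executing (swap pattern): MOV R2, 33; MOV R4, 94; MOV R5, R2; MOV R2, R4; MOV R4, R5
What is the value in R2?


Register state trace (swap pattern):
  MOV R2, 33  → R2 = 33
  MOV R4, 94  → R4 = 94
  MOV R5, R2  → R5 = 33  (save R2)
  MOV R2, R4  → R2 = 94  (R2 gets R4's value)
  MOV R4, R5  → R4 = 33  (R4 gets saved value)
Final: R2 = 94

94


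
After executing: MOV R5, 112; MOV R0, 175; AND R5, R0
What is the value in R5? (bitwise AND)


Register state trace:
  MOV R5, 112  → R5 = 112 (0b01110000)
  MOV R0, 175  → R0 = 175 (0b10101111)
  AND R5, R0  → R5 = 112 AND 175 = 32 (0b00100000)
Final: R5 = 32

32


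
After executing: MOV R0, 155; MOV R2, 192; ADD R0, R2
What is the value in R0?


Register state trace:
  MOV R0, 155  → R0 = 155
  MOV R2, 192  → R2 = 192
  ADD R0, R2  → R0 = 155 + 192 = 347
Final: R0 = 347

347


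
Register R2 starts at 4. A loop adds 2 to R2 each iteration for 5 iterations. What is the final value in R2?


Starting value: R2 = 4
  Iter 1: R2 = 4 + 2 = 6
  Iter 2: R2 = 6 + 2 = 8
  Iter 3: R2 = 8 + 2 = 10
  Iter 4: R2 = 10 + 2 = 12
  Iter 5: R2 = 12 + 2 = 14
Final: R2 = 14

14


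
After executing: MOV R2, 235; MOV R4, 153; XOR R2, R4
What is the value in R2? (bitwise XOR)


Register state trace:
  MOV R2, 235  → R2 = 235 (0b11101011)
  MOV R4, 153  → R4 = 153 (0b10011001)
  XOR R2, R4  → R2 = 235 XOR 153 = 114 (0b01110010)
Final: R2 = 114

114


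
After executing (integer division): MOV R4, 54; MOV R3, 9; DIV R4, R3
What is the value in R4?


Register state trace:
  MOV R4, 54  → R4 = 54
  MOV R3, 9  → R3 = 9
  DIV R4, R3  → R4 = 54 // 9 = 6
Final: R4 = 6

6


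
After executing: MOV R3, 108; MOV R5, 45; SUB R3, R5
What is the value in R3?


Register state trace:
  MOV R3, 108  → R3 = 108
  MOV R5, 45  → R5 = 45
  SUB R3, R5  → R3 = 108 - 45 = 63
Final: R3 = 63

63


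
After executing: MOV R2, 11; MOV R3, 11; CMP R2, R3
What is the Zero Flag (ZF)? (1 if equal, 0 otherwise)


Register state trace:
  MOV R2, 11  → R2 = 11
  MOV R3, 11  → R3 = 11
  CMP R2, R3  → computes 11 - 11 = 0
  Result is zero, so values are equal
ZF = 1

1


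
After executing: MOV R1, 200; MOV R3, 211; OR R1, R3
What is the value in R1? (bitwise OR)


Register state trace:
  MOV R1, 200  → R1 = 200 (0b11001000)
  MOV R3, 211  → R3 = 211 (0b11010011)
  OR R1, R3   → R1 = 200 OR 211 = 219 (0b11011011)
Final: R1 = 219

219


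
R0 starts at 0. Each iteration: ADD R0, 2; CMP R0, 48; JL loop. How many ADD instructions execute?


Loop trace (R0 starts at 0, target 48, step 2):
  ADD #1: R0 = 0 + 2 = 2  → 2 < 48, loop
  ADD #2: R0 = 2 + 2 = 4  → 4 < 48, loop
  ADD #3: R0 = 4 + 2 = 6  → 6 < 48, loop
  ADD #4: R0 = 6 + 2 = 8  → 8 < 48, loop
  ADD #5: R0 = 8 + 2 = 10  → 10 < 48, loop
  ADD #6: R0 = 10 + 2 = 12  → 12 < 48, loop
  ADD #7: R0 = 12 + 2 = 14  → 14 < 48, loop
  ADD #8: R0 = 14 + 2 = 16  → 16 < 48, loop
  ADD #9: R0 = 16 + 2 = 18  → 18 < 48, loop
  ADD #10: R0 = 18 + 2 = 20  → 20 < 48, loop
  ADD #11: R0 = 20 + 2 = 22  → 22 < 48, loop
  ADD #12: R0 = 22 + 2 = 24  → 24 < 48, loop
  ADD #13: R0 = 24 + 2 = 26  → 26 < 48, loop
  ADD #14: R0 = 26 + 2 = 28  → 28 < 48, loop
  ADD #15: R0 = 28 + 2 = 30  → 30 < 48, loop
  ADD #16: R0 = 30 + 2 = 32  → 32 < 48, loop
  ADD #17: R0 = 32 + 2 = 34  → 34 < 48, loop
  ADD #18: R0 = 34 + 2 = 36  → 36 < 48, loop
  ADD #19: R0 = 36 + 2 = 38  → 38 < 48, loop
  ADD #20: R0 = 38 + 2 = 40  → 40 < 48, loop
  ADD #21: R0 = 40 + 2 = 42  → 42 < 48, loop
  ADD #22: R0 = 42 + 2 = 44  → 44 < 48, loop
  ADD #23: R0 = 44 + 2 = 46  → 46 < 48, loop
  ADD #24: R0 = 46 + 2 = 48  → 48 >= 48, exit
Total ADD instructions: 24

24


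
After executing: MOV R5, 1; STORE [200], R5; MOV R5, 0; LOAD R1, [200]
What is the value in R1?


Register and memory trace:
  MOV R5, 1  → R5 = 1
  STORE [200], R5  → mem[200] = 1
  MOV R5, 0  → R5 = 0
  LOAD R1, [200]  → R1 = mem[200] = 1
Final: R1 = 1

1


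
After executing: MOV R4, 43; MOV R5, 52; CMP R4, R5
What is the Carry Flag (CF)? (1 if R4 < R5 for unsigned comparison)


Register state trace:
  MOV R4, 43  → R4 = 43
  MOV R5, 52  → R5 = 52
  CMP R4, R5  → unsigned 43 - 52: borrow occurs
  43 < 52, so CF = 1
CF = 1

1


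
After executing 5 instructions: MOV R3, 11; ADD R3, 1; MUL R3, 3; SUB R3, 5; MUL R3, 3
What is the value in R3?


Register state trace:
  MOV R3, 11  → R3 = 11
  ADD R3, 1  → R3 = 11 + 1 = 12
  MUL R3, 3  → R3 = 12 * 3 = 36
  SUB R3, 5  → R3 = 36 - 5 = 31
  MUL R3, 3  → R3 = 31 * 3 = 93
Final: R3 = 93

93


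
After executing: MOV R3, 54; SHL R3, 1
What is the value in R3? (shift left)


Register state trace:
  MOV R3, 54  → R3 = 54
  SHL R3, 1  → R3 = 54 << 1 = 54 * 2^1 = 108
Final: R3 = 108

108


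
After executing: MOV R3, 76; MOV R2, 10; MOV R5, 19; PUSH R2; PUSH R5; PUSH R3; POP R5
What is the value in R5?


Stack trace (top is rightmost):
  MOV R3, 76  → R3 = 76
  MOV R2, 10  → R2 = 10
  MOV R5, 19  → R5 = 19
  PUSH R2  → stack: [10]
  PUSH R5  → stack: [10, 19]
  PUSH R3  → stack: [10, 19, 76]
  POP R5  → R5 = 76, stack: [10, 19]
Final: R5 = 76

76


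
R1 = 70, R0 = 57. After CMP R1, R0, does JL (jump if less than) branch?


Trace:
  R1 = 70, R0 = 57
  CMP R1, R0  → compares 70 vs 57
  JL checks: is 70 less than 57?
  70 > 57, so condition is false
Branch taken: No

No


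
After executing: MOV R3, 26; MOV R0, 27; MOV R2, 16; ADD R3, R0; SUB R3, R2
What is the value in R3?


Register state trace:
  MOV R3, 26  → R3 = 26
  MOV R0, 27  → R0 = 27
  MOV R2, 16  → R2 = 16
  ADD R3, R0  → R3 = 26 + 27 = 53
  SUB R3, R2  → R3 = 53 - 16 = 37
Final: R3 = 37

37


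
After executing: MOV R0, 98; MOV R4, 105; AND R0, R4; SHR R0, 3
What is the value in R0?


Register state trace:
  MOV R0, 98  → R0 = 98 (0b01100010)
  MOV R4, 105  → R4 = 105 (0b01101001)
  AND R0, R4  → R0 = 98 AND 105 = 96 (0b01100000)
  SHR R0, 3  → R0 = 96 >> 3 = 12
Final: R0 = 12

12


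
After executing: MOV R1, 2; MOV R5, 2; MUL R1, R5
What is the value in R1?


Register state trace:
  MOV R1, 2  → R1 = 2
  MOV R5, 2  → R5 = 2
  MUL R1, R5  → R1 = 2 * 2 = 4
Final: R1 = 4

4


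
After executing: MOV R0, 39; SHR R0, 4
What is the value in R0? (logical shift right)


Register state trace:
  MOV R0, 39  → R0 = 39
  SHR R0, 4  → R0 = 39 >> 4 = 39 // 2^4 = 2
Final: R0 = 2

2


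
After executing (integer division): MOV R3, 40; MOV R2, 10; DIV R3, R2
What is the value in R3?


Register state trace:
  MOV R3, 40  → R3 = 40
  MOV R2, 10  → R2 = 10
  DIV R3, R2  → R3 = 40 // 10 = 4
Final: R3 = 4

4


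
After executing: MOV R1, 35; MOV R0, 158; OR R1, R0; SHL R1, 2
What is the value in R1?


Register state trace:
  MOV R1, 35  → R1 = 35 (0b00100011)
  MOV R0, 158  → R0 = 158 (0b10011110)
  OR R1, R0  → R1 = 35 OR 158 = 191 (0b10111111)
  SHL R1, 2  → R1 = 191 << 2 = 764
Final: R1 = 764

764


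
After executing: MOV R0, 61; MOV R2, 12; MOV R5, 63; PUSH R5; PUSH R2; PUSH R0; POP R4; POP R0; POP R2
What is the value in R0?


Stack trace (top is rightmost):
  MOV R0, 61  → R0 = 61
  MOV R2, 12  → R2 = 12
  MOV R5, 63  → R5 = 63
  PUSH R5  → stack: [63]
  PUSH R2  → stack: [63, 12]
  PUSH R0  → stack: [63, 12, 61]
  POP R4  → R4 = 61, stack: [63, 12]
  POP R0  → R0 = 12, stack: [63]
  POP R2  → R2 = 63, stack: []
Final: R0 = 12

12


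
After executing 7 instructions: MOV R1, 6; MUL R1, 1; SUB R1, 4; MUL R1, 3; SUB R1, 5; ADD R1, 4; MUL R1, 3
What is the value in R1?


Register state trace:
  MOV R1, 6  → R1 = 6
  MUL R1, 1  → R1 = 6 * 1 = 6
  SUB R1, 4  → R1 = 6 - 4 = 2
  MUL R1, 3  → R1 = 2 * 3 = 6
  SUB R1, 5  → R1 = 6 - 5 = 1
  ADD R1, 4  → R1 = 1 + 4 = 5
  MUL R1, 3  → R1 = 5 * 3 = 15
Final: R1 = 15

15


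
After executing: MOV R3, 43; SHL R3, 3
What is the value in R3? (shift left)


Register state trace:
  MOV R3, 43  → R3 = 43
  SHL R3, 3  → R3 = 43 << 3 = 43 * 2^3 = 344
Final: R3 = 344

344


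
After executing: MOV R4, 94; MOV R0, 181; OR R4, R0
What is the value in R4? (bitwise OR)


Register state trace:
  MOV R4, 94  → R4 = 94 (0b01011110)
  MOV R0, 181  → R0 = 181 (0b10110101)
  OR R4, R0   → R4 = 94 OR 181 = 255 (0b11111111)
Final: R4 = 255

255


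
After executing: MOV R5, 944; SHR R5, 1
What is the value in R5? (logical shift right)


Register state trace:
  MOV R5, 944  → R5 = 944
  SHR R5, 1  → R5 = 944 >> 1 = 944 // 2^1 = 472
Final: R5 = 472

472


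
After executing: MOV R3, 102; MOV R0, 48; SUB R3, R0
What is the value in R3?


Register state trace:
  MOV R3, 102  → R3 = 102
  MOV R0, 48  → R0 = 48
  SUB R3, R0  → R3 = 102 - 48 = 54
Final: R3 = 54

54


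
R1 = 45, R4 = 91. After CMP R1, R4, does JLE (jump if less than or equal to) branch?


Trace:
  R1 = 45, R4 = 91
  CMP R1, R4  → compares 45 vs 91
  JLE checks: is 45 less than or equal to 91?
  45 < 91, so condition is true
Branch taken: Yes

Yes


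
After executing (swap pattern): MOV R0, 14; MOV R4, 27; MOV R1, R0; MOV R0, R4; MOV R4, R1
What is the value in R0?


Register state trace (swap pattern):
  MOV R0, 14  → R0 = 14
  MOV R4, 27  → R4 = 27
  MOV R1, R0  → R1 = 14  (save R0)
  MOV R0, R4  → R0 = 27  (R0 gets R4's value)
  MOV R4, R1  → R4 = 14  (R4 gets saved value)
Final: R0 = 27

27


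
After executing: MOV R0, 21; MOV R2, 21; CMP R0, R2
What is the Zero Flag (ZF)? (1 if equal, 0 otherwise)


Register state trace:
  MOV R0, 21  → R0 = 21
  MOV R2, 21  → R2 = 21
  CMP R0, R2  → computes 21 - 21 = 0
  Result is zero, so values are equal
ZF = 1

1


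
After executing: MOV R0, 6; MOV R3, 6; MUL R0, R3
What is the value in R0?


Register state trace:
  MOV R0, 6  → R0 = 6
  MOV R3, 6  → R3 = 6
  MUL R0, R3  → R0 = 6 * 6 = 36
Final: R0 = 36

36


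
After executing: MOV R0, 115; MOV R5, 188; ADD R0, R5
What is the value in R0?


Register state trace:
  MOV R0, 115  → R0 = 115
  MOV R5, 188  → R5 = 188
  ADD R0, R5  → R0 = 115 + 188 = 303
Final: R0 = 303

303


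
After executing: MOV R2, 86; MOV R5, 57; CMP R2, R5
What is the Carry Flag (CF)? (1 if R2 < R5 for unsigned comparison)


Register state trace:
  MOV R2, 86  → R2 = 86
  MOV R5, 57  → R5 = 57
  CMP R2, R5  → unsigned 86 - 57: no borrow
  86 >= 57, so CF = 0
CF = 0

0


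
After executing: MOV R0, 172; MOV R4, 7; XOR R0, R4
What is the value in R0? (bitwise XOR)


Register state trace:
  MOV R0, 172  → R0 = 172 (0b10101100)
  MOV R4, 7  → R4 = 7 (0b00000111)
  XOR R0, R4  → R0 = 172 XOR 7 = 171 (0b10101011)
Final: R0 = 171

171


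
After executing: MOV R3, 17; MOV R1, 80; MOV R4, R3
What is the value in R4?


Register state trace:
  MOV R3, 17  → R3 = 17
  MOV R1, 80  → R1 = 80
  MOV R4, R3  → R4 = 17
Final: R4 = 17

17


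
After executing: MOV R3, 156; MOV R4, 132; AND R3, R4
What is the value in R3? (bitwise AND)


Register state trace:
  MOV R3, 156  → R3 = 156 (0b10011100)
  MOV R4, 132  → R4 = 132 (0b10000100)
  AND R3, R4  → R3 = 156 AND 132 = 132 (0b10000100)
Final: R3 = 132

132


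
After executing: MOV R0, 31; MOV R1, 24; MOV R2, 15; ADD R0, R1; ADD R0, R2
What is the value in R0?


Register state trace:
  MOV R0, 31  → R0 = 31
  MOV R1, 24  → R1 = 24
  MOV R2, 15  → R2 = 15
  ADD R0, R1  → R0 = 31 + 24 = 55
  ADD R0, R2  → R0 = 55 + 15 = 70
Final: R0 = 70

70


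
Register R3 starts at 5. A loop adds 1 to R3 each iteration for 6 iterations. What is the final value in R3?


Starting value: R3 = 5
  Iter 1: R3 = 5 + 1 = 6
  Iter 2: R3 = 6 + 1 = 7
  Iter 3: R3 = 7 + 1 = 8
  Iter 4: R3 = 8 + 1 = 9
  Iter 5: R3 = 9 + 1 = 10
  Iter 6: R3 = 10 + 1 = 11
Final: R3 = 11

11


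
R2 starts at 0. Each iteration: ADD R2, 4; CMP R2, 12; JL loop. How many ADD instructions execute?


Loop trace (R2 starts at 0, target 12, step 4):
  ADD #1: R2 = 0 + 4 = 4  → 4 < 12, loop
  ADD #2: R2 = 4 + 4 = 8  → 8 < 12, loop
  ADD #3: R2 = 8 + 4 = 12  → 12 >= 12, exit
Total ADD instructions: 3

3


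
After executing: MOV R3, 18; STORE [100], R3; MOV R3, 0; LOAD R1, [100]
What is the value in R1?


Register and memory trace:
  MOV R3, 18  → R3 = 18
  STORE [100], R3  → mem[100] = 18
  MOV R3, 0  → R3 = 0
  LOAD R1, [100]  → R1 = mem[100] = 18
Final: R1 = 18

18


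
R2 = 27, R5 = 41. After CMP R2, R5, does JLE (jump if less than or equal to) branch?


Trace:
  R2 = 27, R5 = 41
  CMP R2, R5  → compares 27 vs 41
  JLE checks: is 27 less than or equal to 41?
  27 < 41, so condition is true
Branch taken: Yes

Yes


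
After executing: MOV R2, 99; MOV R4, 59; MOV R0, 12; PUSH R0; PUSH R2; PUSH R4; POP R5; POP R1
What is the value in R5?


Stack trace (top is rightmost):
  MOV R2, 99  → R2 = 99
  MOV R4, 59  → R4 = 59
  MOV R0, 12  → R0 = 12
  PUSH R0  → stack: [12]
  PUSH R2  → stack: [12, 99]
  PUSH R4  → stack: [12, 99, 59]
  POP R5  → R5 = 59, stack: [12, 99]
  POP R1  → R1 = 99, stack: [12]
Final: R5 = 59

59


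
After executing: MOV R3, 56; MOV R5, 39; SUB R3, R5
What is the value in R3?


Register state trace:
  MOV R3, 56  → R3 = 56
  MOV R5, 39  → R5 = 39
  SUB R3, R5  → R3 = 56 - 39 = 17
Final: R3 = 17

17


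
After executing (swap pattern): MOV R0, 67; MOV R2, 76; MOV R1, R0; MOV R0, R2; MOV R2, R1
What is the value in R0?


Register state trace (swap pattern):
  MOV R0, 67  → R0 = 67
  MOV R2, 76  → R2 = 76
  MOV R1, R0  → R1 = 67  (save R0)
  MOV R0, R2  → R0 = 76  (R0 gets R2's value)
  MOV R2, R1  → R2 = 67  (R2 gets saved value)
Final: R0 = 76

76


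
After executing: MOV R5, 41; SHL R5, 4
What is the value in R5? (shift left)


Register state trace:
  MOV R5, 41  → R5 = 41
  SHL R5, 4  → R5 = 41 << 4 = 41 * 2^4 = 656
Final: R5 = 656

656


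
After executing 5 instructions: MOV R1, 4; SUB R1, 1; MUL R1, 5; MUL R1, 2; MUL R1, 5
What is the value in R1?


Register state trace:
  MOV R1, 4  → R1 = 4
  SUB R1, 1  → R1 = 4 - 1 = 3
  MUL R1, 5  → R1 = 3 * 5 = 15
  MUL R1, 2  → R1 = 15 * 2 = 30
  MUL R1, 5  → R1 = 30 * 5 = 150
Final: R1 = 150

150


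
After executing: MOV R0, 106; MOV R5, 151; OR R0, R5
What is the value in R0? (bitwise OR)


Register state trace:
  MOV R0, 106  → R0 = 106 (0b01101010)
  MOV R5, 151  → R5 = 151 (0b10010111)
  OR R0, R5   → R0 = 106 OR 151 = 255 (0b11111111)
Final: R0 = 255

255


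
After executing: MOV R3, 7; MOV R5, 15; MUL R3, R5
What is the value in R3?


Register state trace:
  MOV R3, 7  → R3 = 7
  MOV R5, 15  → R5 = 15
  MUL R3, R5  → R3 = 7 * 15 = 105
Final: R3 = 105

105


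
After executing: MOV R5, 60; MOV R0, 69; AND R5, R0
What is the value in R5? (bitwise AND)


Register state trace:
  MOV R5, 60  → R5 = 60 (0b00111100)
  MOV R0, 69  → R0 = 69 (0b01000101)
  AND R5, R0  → R5 = 60 AND 69 = 4 (0b00000100)
Final: R5 = 4

4


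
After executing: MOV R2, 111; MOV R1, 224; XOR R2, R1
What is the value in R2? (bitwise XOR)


Register state trace:
  MOV R2, 111  → R2 = 111 (0b01101111)
  MOV R1, 224  → R1 = 224 (0b11100000)
  XOR R2, R1  → R2 = 111 XOR 224 = 143 (0b10001111)
Final: R2 = 143

143


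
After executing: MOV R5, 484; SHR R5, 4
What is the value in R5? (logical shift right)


Register state trace:
  MOV R5, 484  → R5 = 484
  SHR R5, 4  → R5 = 484 >> 4 = 484 // 2^4 = 30
Final: R5 = 30

30


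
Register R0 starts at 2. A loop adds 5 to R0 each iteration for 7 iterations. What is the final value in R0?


Starting value: R0 = 2
  Iter 1: R0 = 2 + 5 = 7
  Iter 2: R0 = 7 + 5 = 12
  Iter 3: R0 = 12 + 5 = 17
  Iter 4: R0 = 17 + 5 = 22
  Iter 5: R0 = 22 + 5 = 27
  Iter 6: R0 = 27 + 5 = 32
  Iter 7: R0 = 32 + 5 = 37
Final: R0 = 37

37


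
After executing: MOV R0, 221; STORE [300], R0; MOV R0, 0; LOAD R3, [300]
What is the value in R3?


Register and memory trace:
  MOV R0, 221  → R0 = 221
  STORE [300], R0  → mem[300] = 221
  MOV R0, 0  → R0 = 0
  LOAD R3, [300]  → R3 = mem[300] = 221
Final: R3 = 221

221


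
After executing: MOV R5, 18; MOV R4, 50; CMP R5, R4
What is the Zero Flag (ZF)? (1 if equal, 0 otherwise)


Register state trace:
  MOV R5, 18  → R5 = 18
  MOV R4, 50  → R4 = 50
  CMP R5, R4  → computes 18 - 50 = -32
  Result is nonzero, so values are not equal
ZF = 0

0


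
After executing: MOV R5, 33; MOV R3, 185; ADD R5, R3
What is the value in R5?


Register state trace:
  MOV R5, 33  → R5 = 33
  MOV R3, 185  → R3 = 185
  ADD R5, R3  → R5 = 33 + 185 = 218
Final: R5 = 218

218


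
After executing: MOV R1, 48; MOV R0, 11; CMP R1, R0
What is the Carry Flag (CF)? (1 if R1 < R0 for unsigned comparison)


Register state trace:
  MOV R1, 48  → R1 = 48
  MOV R0, 11  → R0 = 11
  CMP R1, R0  → unsigned 48 - 11: no borrow
  48 >= 11, so CF = 0
CF = 0

0


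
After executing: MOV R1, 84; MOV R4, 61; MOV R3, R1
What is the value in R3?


Register state trace:
  MOV R1, 84  → R1 = 84
  MOV R4, 61  → R4 = 61
  MOV R3, R1  → R3 = 84
Final: R3 = 84

84


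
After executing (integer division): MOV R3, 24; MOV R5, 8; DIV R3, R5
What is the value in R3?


Register state trace:
  MOV R3, 24  → R3 = 24
  MOV R5, 8  → R5 = 8
  DIV R3, R5  → R3 = 24 // 8 = 3
Final: R3 = 3

3


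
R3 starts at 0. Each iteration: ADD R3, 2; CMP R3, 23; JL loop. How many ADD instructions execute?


Loop trace (R3 starts at 0, target 23, step 2):
  ADD #1: R3 = 0 + 2 = 2  → 2 < 23, loop
  ADD #2: R3 = 2 + 2 = 4  → 4 < 23, loop
  ADD #3: R3 = 4 + 2 = 6  → 6 < 23, loop
  ADD #4: R3 = 6 + 2 = 8  → 8 < 23, loop
  ADD #5: R3 = 8 + 2 = 10  → 10 < 23, loop
  ADD #6: R3 = 10 + 2 = 12  → 12 < 23, loop
  ADD #7: R3 = 12 + 2 = 14  → 14 < 23, loop
  ADD #8: R3 = 14 + 2 = 16  → 16 < 23, loop
  ADD #9: R3 = 16 + 2 = 18  → 18 < 23, loop
  ADD #10: R3 = 18 + 2 = 20  → 20 < 23, loop
  ADD #11: R3 = 20 + 2 = 22  → 22 < 23, loop
  ADD #12: R3 = 22 + 2 = 24  → 24 >= 23, exit
Total ADD instructions: 12

12


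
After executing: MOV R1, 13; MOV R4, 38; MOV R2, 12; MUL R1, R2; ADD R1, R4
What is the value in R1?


Register state trace:
  MOV R1, 13  → R1 = 13
  MOV R4, 38  → R4 = 38
  MOV R2, 12  → R2 = 12
  MUL R1, R2  → R1 = 13 * 12 = 156
  ADD R1, R4  → R1 = 156 + 38 = 194
Final: R1 = 194

194


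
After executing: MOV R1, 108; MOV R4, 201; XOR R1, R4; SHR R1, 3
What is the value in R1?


Register state trace:
  MOV R1, 108  → R1 = 108 (0b01101100)
  MOV R4, 201  → R4 = 201 (0b11001001)
  XOR R1, R4  → R1 = 108 XOR 201 = 165 (0b10100101)
  SHR R1, 3  → R1 = 165 >> 3 = 20
Final: R1 = 20

20


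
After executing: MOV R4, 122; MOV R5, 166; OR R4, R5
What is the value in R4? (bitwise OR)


Register state trace:
  MOV R4, 122  → R4 = 122 (0b01111010)
  MOV R5, 166  → R5 = 166 (0b10100110)
  OR R4, R5   → R4 = 122 OR 166 = 254 (0b11111110)
Final: R4 = 254

254


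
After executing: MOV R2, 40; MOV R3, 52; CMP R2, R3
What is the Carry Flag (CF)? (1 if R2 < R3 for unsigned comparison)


Register state trace:
  MOV R2, 40  → R2 = 40
  MOV R3, 52  → R3 = 52
  CMP R2, R3  → unsigned 40 - 52: borrow occurs
  40 < 52, so CF = 1
CF = 1

1


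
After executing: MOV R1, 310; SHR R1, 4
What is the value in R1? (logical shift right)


Register state trace:
  MOV R1, 310  → R1 = 310
  SHR R1, 4  → R1 = 310 >> 4 = 310 // 2^4 = 19
Final: R1 = 19

19


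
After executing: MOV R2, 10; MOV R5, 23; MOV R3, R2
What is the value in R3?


Register state trace:
  MOV R2, 10  → R2 = 10
  MOV R5, 23  → R5 = 23
  MOV R3, R2  → R3 = 10
Final: R3 = 10

10
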